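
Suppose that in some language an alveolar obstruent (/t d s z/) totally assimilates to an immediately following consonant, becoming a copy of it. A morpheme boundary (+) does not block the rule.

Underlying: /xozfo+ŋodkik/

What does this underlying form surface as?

/z/ before /f/ → [f] (total assimilation)
/d/ before /k/ → [k] (total assimilation)

[xoffo+ŋokkik]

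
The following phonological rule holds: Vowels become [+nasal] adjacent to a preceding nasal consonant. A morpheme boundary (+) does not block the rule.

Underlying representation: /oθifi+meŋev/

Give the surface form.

[oθifi+mẽŋẽv]

/e/ after nasal /m/ → [ẽ]
/e/ after nasal /ŋ/ → [ẽ]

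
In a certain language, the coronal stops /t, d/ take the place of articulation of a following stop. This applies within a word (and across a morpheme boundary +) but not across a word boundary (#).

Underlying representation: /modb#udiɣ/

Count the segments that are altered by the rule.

/d/ before /b/ (labial) → [b]
1 segment changes.

1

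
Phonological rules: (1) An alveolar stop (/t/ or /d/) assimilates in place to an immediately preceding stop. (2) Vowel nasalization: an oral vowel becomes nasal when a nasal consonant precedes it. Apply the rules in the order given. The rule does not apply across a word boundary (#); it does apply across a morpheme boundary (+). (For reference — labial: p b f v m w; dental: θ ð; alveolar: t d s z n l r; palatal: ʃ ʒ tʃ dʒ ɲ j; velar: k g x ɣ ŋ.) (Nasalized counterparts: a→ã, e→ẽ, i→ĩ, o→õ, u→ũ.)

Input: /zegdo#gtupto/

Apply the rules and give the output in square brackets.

[zeggo#gkuppo]

Rule 1: /d/ after /g/ (velar) → [g]
Rule 1: /t/ after /g/ (velar) → [k]
Rule 1: /t/ after /p/ (labial) → [p]
After rule 1: zeggo#gkuppo
Rule 2: no segment meets the rule's conditions; no change.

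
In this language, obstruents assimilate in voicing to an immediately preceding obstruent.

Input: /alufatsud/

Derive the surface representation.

no segment meets the rule's conditions; no change.

[alufatsud]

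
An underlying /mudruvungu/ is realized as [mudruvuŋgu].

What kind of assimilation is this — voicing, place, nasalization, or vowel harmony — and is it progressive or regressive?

place assimilation, regressive

/n/→[ŋ].
Each target copies a feature from the following segment, so the direction is regressive.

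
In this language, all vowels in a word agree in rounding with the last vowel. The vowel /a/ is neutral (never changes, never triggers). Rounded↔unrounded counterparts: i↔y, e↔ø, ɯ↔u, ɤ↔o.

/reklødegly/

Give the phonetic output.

[røklødøgly]

/e/ harmonizes with /y/ ([+round]) → [ø]
/e/ harmonizes with /y/ ([+round]) → [ø]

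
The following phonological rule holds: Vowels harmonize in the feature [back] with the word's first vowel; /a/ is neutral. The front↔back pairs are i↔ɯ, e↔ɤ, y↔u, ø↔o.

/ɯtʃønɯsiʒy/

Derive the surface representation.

/ø/ harmonizes with /ɯ/ ([+back]) → [o]
/i/ harmonizes with /ɯ/ ([+back]) → [ɯ]
/y/ harmonizes with /ɯ/ ([+back]) → [u]

[ɯtʃonɯsɯʒu]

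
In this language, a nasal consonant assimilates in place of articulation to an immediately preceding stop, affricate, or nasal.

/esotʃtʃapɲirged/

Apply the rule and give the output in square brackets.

[esotʃtʃapmirged]

/ɲ/ after /p/ (labial) → [m]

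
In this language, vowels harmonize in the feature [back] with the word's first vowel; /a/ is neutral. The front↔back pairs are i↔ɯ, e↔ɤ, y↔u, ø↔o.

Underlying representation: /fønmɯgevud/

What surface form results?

[fønmigevyd]

/ɯ/ harmonizes with /ø/ ([-back]) → [i]
/u/ harmonizes with /ø/ ([-back]) → [y]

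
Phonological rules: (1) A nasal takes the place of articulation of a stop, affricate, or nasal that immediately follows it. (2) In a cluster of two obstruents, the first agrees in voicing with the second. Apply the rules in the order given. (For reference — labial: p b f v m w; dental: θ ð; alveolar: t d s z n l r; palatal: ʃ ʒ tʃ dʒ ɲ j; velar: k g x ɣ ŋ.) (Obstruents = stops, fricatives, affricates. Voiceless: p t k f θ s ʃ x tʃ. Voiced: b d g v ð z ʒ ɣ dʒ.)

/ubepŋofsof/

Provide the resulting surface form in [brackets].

[ubepŋofsof]

Rule 1: no segment meets the rule's conditions; no change.
After rule 1: ubepŋofsof
Rule 2: no segment meets the rule's conditions; no change.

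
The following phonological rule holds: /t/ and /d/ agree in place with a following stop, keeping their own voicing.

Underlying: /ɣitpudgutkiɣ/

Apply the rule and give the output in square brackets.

/t/ before /p/ (labial) → [p]
/d/ before /g/ (velar) → [g]
/t/ before /k/ (velar) → [k]

[ɣippuggukkiɣ]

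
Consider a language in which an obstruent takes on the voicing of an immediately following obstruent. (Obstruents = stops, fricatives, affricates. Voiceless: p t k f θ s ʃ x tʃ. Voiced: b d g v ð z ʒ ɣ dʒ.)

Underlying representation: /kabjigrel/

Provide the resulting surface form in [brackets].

no segment meets the rule's conditions; no change.

[kabjigrel]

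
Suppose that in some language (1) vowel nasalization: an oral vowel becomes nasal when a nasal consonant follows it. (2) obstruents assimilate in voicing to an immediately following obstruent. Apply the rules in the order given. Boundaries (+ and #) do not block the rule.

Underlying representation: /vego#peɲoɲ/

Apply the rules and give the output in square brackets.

[vego#pẽɲõɲ]

Rule 1: /e/ before nasal /ɲ/ → [ẽ]
Rule 1: /o/ before nasal /ɲ/ → [õ]
After rule 1: vego#pẽɲõɲ
Rule 2: no segment meets the rule's conditions; no change.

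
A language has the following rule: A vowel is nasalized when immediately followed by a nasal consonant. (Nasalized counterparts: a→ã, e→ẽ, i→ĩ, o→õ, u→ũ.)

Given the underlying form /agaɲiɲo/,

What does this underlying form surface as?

/a/ before nasal /ɲ/ → [ã]
/i/ before nasal /ɲ/ → [ĩ]

[agãɲĩɲo]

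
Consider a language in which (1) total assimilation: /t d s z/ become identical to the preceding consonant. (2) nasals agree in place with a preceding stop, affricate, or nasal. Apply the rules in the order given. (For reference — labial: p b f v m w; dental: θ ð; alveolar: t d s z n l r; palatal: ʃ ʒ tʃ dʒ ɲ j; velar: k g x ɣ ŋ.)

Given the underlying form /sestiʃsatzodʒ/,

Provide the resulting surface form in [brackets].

[sessiʃʃattodʒ]

Rule 1: /t/ after /s/ → [s] (total assimilation)
Rule 1: /s/ after /ʃ/ → [ʃ] (total assimilation)
Rule 1: /z/ after /t/ → [t] (total assimilation)
After rule 1: sessiʃʃattodʒ
Rule 2: no segment meets the rule's conditions; no change.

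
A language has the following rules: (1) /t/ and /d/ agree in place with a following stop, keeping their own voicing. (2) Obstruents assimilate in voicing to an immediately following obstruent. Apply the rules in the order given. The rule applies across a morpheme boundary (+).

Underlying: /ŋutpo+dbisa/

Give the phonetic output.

[ŋuppo+bbisa]

Rule 1: /t/ before /p/ (labial) → [p]
Rule 1: /d/ before /b/ (labial) → [b]
After rule 1: ŋuppo+bbisa
Rule 2: no segment meets the rule's conditions; no change.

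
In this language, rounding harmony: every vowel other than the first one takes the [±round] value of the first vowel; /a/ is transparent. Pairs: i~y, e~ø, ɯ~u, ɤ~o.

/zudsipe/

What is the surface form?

[zudsypø]

/i/ harmonizes with /u/ ([+round]) → [y]
/e/ harmonizes with /u/ ([+round]) → [ø]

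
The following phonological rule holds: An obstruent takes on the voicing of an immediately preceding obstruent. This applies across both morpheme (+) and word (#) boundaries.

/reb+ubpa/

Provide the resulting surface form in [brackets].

[reb+ubba]

/p/ after /b/ (voiced) → [b]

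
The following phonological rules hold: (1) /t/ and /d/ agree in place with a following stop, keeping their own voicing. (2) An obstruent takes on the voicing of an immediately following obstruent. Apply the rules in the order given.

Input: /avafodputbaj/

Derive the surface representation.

Rule 1: /d/ before /p/ (labial) → [b]
Rule 1: /t/ before /b/ (labial) → [p]
After rule 1: avafobpupbaj
Rule 2: /b/ before /p/ (voiceless) → [p]
Rule 2: /p/ before /b/ (voiced) → [b]

[avafoppubbaj]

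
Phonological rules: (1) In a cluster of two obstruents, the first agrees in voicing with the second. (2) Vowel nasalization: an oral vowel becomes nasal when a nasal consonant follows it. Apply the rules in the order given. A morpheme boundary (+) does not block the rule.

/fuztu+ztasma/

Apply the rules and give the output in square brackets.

[fustu+stasma]

Rule 1: /z/ before /t/ (voiceless) → [s]
Rule 1: /z/ before /t/ (voiceless) → [s]
After rule 1: fustu+stasma
Rule 2: no segment meets the rule's conditions; no change.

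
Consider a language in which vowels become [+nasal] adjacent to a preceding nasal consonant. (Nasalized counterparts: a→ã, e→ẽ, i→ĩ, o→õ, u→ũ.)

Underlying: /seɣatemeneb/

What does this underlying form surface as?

/e/ after nasal /m/ → [ẽ]
/e/ after nasal /n/ → [ẽ]

[seɣatemẽnẽb]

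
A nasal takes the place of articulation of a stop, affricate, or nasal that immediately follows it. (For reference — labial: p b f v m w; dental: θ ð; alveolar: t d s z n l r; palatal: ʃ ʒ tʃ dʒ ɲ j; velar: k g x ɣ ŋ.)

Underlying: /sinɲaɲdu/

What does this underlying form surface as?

[siɲɲandu]

/n/ before /ɲ/ (palatal) → [ɲ]
/ɲ/ before /d/ (alveolar) → [n]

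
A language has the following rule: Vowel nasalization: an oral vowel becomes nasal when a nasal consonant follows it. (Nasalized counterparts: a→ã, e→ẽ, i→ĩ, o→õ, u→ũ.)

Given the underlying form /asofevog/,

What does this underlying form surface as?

no segment meets the rule's conditions; no change.

[asofevog]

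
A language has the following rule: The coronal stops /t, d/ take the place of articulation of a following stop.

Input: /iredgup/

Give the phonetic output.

/d/ before /g/ (velar) → [g]

[ireggup]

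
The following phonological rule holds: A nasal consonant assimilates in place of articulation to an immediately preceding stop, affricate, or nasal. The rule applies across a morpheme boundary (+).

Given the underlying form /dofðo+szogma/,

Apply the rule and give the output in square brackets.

/m/ after /g/ (velar) → [ŋ]

[dofðo+szogŋa]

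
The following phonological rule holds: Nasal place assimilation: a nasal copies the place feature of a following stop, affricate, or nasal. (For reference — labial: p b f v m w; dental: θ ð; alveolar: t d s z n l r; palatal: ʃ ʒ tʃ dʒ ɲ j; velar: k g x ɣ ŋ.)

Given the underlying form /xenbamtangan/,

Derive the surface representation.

[xembantaŋgan]

/n/ before /b/ (labial) → [m]
/m/ before /t/ (alveolar) → [n]
/n/ before /g/ (velar) → [ŋ]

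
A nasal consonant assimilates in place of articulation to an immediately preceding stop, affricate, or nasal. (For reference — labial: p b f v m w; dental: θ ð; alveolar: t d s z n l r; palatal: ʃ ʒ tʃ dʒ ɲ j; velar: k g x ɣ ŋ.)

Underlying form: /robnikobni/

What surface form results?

[robmikobmi]

/n/ after /b/ (labial) → [m]
/n/ after /b/ (labial) → [m]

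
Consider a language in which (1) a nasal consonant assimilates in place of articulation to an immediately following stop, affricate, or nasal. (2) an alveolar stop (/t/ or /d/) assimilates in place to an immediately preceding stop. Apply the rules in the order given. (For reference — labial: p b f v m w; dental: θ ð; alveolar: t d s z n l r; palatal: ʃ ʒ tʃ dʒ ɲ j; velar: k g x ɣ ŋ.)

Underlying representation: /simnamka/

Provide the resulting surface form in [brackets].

Rule 1: /m/ before /n/ (alveolar) → [n]
Rule 1: /m/ before /k/ (velar) → [ŋ]
After rule 1: sinnaŋka
Rule 2: no segment meets the rule's conditions; no change.

[sinnaŋka]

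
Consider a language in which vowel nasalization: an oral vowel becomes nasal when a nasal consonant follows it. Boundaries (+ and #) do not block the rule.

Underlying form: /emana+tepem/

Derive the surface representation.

[ẽmãna+tepẽm]

/e/ before nasal /m/ → [ẽ]
/a/ before nasal /n/ → [ã]
/e/ before nasal /m/ → [ẽ]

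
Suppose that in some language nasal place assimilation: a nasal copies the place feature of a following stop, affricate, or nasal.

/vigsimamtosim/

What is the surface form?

[vigsimantosim]

/m/ before /t/ (alveolar) → [n]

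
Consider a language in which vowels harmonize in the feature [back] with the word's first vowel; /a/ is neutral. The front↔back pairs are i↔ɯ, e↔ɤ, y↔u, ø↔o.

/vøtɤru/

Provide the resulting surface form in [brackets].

[vøtery]

/ɤ/ harmonizes with /ø/ ([-back]) → [e]
/u/ harmonizes with /ø/ ([-back]) → [y]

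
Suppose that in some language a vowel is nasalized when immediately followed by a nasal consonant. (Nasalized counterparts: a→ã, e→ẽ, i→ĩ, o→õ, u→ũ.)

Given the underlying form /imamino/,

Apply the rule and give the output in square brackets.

/i/ before nasal /m/ → [ĩ]
/a/ before nasal /m/ → [ã]
/i/ before nasal /n/ → [ĩ]

[ĩmãmĩno]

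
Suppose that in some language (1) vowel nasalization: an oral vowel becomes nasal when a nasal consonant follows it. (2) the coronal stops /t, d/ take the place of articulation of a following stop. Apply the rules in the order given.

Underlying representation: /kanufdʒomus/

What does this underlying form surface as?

[kãnufdʒõmus]

Rule 1: /a/ before nasal /n/ → [ã]
Rule 1: /o/ before nasal /m/ → [õ]
After rule 1: kãnufdʒõmus
Rule 2: no segment meets the rule's conditions; no change.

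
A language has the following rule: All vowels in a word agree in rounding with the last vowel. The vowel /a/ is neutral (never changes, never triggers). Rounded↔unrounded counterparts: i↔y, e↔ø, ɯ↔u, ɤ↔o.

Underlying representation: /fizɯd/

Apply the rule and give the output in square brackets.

no segment meets the rule's conditions; no change.

[fizɯd]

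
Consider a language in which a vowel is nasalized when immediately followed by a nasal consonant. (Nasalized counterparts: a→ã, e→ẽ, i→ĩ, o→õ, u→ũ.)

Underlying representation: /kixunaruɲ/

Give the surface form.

/u/ before nasal /n/ → [ũ]
/u/ before nasal /ɲ/ → [ũ]

[kixũnarũɲ]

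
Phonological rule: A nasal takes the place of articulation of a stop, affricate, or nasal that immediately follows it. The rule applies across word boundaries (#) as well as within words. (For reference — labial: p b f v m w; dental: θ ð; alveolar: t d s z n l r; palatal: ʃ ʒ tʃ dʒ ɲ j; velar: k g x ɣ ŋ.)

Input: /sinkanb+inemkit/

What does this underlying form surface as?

/n/ before /k/ (velar) → [ŋ]
/n/ before /b/ (labial) → [m]
/m/ before /k/ (velar) → [ŋ]

[siŋkamb+ineŋkit]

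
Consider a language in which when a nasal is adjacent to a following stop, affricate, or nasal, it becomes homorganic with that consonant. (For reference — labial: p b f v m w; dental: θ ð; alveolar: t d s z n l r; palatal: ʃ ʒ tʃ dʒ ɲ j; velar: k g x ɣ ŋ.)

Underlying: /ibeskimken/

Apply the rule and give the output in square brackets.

[ibeskiŋken]

/m/ before /k/ (velar) → [ŋ]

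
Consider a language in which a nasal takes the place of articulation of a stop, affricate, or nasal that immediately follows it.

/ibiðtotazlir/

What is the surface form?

[ibiðtotazlir]

no segment meets the rule's conditions; no change.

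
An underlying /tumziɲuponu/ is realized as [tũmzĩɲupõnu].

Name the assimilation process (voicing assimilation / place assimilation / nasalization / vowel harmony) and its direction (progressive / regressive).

nasalization, regressive

/u/→[ũ] /i/→[ĩ] /o/→[õ].
Each target copies a feature from the following segment, so the direction is regressive.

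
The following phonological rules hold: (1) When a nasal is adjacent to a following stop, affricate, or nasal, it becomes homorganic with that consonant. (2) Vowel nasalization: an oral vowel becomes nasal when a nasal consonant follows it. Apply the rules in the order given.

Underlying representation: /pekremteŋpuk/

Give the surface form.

Rule 1: /m/ before /t/ (alveolar) → [n]
Rule 1: /ŋ/ before /p/ (labial) → [m]
After rule 1: pekrentempuk
Rule 2: /e/ before nasal /n/ → [ẽ]
Rule 2: /e/ before nasal /m/ → [ẽ]

[pekrẽntẽmpuk]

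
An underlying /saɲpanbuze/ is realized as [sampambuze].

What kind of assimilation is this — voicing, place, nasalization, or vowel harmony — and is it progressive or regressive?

/ɲ/→[m] /n/→[m].
Each target copies a feature from the following segment, so the direction is regressive.

place assimilation, regressive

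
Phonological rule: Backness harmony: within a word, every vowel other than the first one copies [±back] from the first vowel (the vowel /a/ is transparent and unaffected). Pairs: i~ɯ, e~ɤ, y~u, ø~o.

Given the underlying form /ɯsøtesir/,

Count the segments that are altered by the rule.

3

/ø/ harmonizes with /ɯ/ ([+back]) → [o]
/e/ harmonizes with /ɯ/ ([+back]) → [ɤ]
/i/ harmonizes with /ɯ/ ([+back]) → [ɯ]
3 segments change.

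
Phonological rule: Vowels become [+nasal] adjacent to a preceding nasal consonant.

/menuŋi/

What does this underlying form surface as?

[mẽnũŋĩ]

/e/ after nasal /m/ → [ẽ]
/u/ after nasal /n/ → [ũ]
/i/ after nasal /ŋ/ → [ĩ]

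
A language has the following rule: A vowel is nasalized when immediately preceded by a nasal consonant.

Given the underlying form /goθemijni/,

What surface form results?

/i/ after nasal /m/ → [ĩ]
/i/ after nasal /n/ → [ĩ]

[goθemĩjnĩ]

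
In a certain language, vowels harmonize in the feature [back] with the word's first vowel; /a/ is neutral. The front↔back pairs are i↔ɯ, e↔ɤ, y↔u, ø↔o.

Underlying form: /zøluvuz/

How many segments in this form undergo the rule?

2

/u/ harmonizes with /ø/ ([-back]) → [y]
/u/ harmonizes with /ø/ ([-back]) → [y]
2 segments change.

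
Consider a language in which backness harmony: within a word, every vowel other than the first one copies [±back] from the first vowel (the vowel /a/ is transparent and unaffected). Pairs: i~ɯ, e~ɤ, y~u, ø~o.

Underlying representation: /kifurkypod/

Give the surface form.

[kifyrkypød]

/u/ harmonizes with /i/ ([-back]) → [y]
/o/ harmonizes with /i/ ([-back]) → [ø]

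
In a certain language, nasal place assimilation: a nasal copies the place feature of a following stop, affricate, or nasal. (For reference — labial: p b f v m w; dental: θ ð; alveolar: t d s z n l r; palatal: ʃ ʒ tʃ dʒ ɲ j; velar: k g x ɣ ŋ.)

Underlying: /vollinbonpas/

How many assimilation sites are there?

/n/ before /b/ (labial) → [m]
/n/ before /p/ (labial) → [m]
2 segments change.

2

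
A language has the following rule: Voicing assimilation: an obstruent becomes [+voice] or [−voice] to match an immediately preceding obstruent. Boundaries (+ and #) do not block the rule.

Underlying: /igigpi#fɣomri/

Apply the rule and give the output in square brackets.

[igigbi#fxomri]

/p/ after /g/ (voiced) → [b]
/ɣ/ after /f/ (voiceless) → [x]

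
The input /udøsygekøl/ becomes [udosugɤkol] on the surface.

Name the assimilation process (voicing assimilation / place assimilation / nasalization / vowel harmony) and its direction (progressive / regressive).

/ø/→[o] /y/→[u] /e/→[ɤ] /ø/→[o].
Vowels agree with the first vowel, so the harmony is progressive.

vowel harmony, progressive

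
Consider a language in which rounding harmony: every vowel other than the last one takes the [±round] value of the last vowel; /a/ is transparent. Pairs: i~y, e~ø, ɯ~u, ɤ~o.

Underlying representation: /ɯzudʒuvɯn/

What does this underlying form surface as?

/u/ harmonizes with /ɯ/ ([-round]) → [ɯ]
/u/ harmonizes with /ɯ/ ([-round]) → [ɯ]

[ɯzɯdʒɯvɯn]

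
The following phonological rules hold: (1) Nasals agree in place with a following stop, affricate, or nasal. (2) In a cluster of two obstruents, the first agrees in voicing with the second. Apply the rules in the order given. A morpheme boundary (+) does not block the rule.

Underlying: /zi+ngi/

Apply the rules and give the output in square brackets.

Rule 1: /n/ before /g/ (velar) → [ŋ]
After rule 1: zi+ŋgi
Rule 2: no segment meets the rule's conditions; no change.

[zi+ŋgi]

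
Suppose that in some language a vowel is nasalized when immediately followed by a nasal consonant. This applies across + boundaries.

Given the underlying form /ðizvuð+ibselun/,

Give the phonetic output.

[ðizvuð+ibselũn]

/u/ before nasal /n/ → [ũ]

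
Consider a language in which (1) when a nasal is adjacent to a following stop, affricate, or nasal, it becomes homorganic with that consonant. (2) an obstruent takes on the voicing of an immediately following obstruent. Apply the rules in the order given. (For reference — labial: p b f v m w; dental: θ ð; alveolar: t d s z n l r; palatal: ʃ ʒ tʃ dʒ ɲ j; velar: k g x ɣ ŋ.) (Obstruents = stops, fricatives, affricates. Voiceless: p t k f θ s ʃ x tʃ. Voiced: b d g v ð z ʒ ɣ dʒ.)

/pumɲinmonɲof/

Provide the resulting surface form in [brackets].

Rule 1: /m/ before /ɲ/ (palatal) → [ɲ]
Rule 1: /n/ before /m/ (labial) → [m]
Rule 1: /n/ before /ɲ/ (palatal) → [ɲ]
After rule 1: puɲɲimmoɲɲof
Rule 2: no segment meets the rule's conditions; no change.

[puɲɲimmoɲɲof]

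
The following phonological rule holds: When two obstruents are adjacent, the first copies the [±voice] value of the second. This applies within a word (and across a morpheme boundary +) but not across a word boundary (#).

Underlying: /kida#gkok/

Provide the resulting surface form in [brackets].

[kida#kkok]

/g/ before /k/ (voiceless) → [k]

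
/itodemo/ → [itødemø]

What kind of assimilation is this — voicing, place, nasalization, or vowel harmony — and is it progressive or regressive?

/o/→[ø] /o/→[ø].
Vowels agree with the first vowel, so the harmony is progressive.

vowel harmony, progressive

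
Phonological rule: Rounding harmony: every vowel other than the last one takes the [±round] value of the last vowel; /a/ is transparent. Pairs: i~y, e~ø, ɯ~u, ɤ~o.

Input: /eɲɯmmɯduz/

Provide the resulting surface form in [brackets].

/e/ harmonizes with /u/ ([+round]) → [ø]
/ɯ/ harmonizes with /u/ ([+round]) → [u]
/ɯ/ harmonizes with /u/ ([+round]) → [u]

[øɲummuduz]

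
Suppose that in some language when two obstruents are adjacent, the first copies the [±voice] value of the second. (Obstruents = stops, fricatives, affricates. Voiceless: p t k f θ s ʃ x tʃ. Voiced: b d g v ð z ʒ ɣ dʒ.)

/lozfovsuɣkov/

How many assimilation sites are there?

3

/z/ before /f/ (voiceless) → [s]
/v/ before /s/ (voiceless) → [f]
/ɣ/ before /k/ (voiceless) → [x]
3 segments change.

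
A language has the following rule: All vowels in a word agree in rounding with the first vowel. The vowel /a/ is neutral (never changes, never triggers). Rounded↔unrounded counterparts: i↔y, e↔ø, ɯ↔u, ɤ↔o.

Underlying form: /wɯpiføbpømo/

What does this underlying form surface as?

[wɯpifebpemɤ]

/ø/ harmonizes with /ɯ/ ([-round]) → [e]
/ø/ harmonizes with /ɯ/ ([-round]) → [e]
/o/ harmonizes with /ɯ/ ([-round]) → [ɤ]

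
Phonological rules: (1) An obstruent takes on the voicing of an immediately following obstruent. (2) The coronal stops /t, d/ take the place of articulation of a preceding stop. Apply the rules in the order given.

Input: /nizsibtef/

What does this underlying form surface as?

Rule 1: /z/ before /s/ (voiceless) → [s]
Rule 1: /b/ before /t/ (voiceless) → [p]
After rule 1: nissiptef
Rule 2: /t/ after /p/ (labial) → [p]

[nissippef]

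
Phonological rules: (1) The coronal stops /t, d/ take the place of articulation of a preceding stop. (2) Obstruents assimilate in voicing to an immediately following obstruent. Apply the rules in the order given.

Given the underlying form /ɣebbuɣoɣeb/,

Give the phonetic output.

Rule 1: no segment meets the rule's conditions; no change.
After rule 1: ɣebbuɣoɣeb
Rule 2: no segment meets the rule's conditions; no change.

[ɣebbuɣoɣeb]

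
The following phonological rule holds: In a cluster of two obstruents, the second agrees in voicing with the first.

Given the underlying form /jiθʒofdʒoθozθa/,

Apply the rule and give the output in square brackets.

[jiθʃoftʃoθozða]

/ʒ/ after /θ/ (voiceless) → [ʃ]
/dʒ/ after /f/ (voiceless) → [tʃ]
/θ/ after /z/ (voiced) → [ð]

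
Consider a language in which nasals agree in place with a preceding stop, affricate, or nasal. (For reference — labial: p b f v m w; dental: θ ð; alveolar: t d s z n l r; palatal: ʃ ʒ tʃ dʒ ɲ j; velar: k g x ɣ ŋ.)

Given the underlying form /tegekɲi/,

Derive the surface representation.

/ɲ/ after /k/ (velar) → [ŋ]

[tegekŋi]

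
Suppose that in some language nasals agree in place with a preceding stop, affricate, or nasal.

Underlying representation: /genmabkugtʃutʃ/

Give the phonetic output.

[gennabkugtʃutʃ]

/m/ after /n/ (alveolar) → [n]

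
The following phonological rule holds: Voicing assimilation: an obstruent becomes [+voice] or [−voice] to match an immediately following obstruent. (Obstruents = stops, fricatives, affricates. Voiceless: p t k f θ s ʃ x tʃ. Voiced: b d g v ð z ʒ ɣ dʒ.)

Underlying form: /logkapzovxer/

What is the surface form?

/g/ before /k/ (voiceless) → [k]
/p/ before /z/ (voiced) → [b]
/v/ before /x/ (voiceless) → [f]

[lokkabzofxer]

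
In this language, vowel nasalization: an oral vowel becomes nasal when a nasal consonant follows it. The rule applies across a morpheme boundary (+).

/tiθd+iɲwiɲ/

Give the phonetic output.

/i/ before nasal /ɲ/ → [ĩ]
/i/ before nasal /ɲ/ → [ĩ]

[tiθd+ĩɲwĩɲ]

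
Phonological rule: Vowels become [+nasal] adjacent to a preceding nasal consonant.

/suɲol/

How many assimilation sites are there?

/o/ after nasal /ɲ/ → [õ]
1 segment changes.

1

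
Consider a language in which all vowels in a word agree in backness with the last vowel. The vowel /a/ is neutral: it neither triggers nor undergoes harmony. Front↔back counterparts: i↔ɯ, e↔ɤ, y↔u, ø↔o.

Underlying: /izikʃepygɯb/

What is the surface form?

/i/ harmonizes with /ɯ/ ([+back]) → [ɯ]
/i/ harmonizes with /ɯ/ ([+back]) → [ɯ]
/e/ harmonizes with /ɯ/ ([+back]) → [ɤ]
/y/ harmonizes with /ɯ/ ([+back]) → [u]

[ɯzɯkʃɤpugɯb]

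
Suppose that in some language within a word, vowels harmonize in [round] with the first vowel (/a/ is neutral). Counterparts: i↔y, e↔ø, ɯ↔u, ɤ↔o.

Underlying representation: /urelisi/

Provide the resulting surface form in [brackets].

/e/ harmonizes with /u/ ([+round]) → [ø]
/i/ harmonizes with /u/ ([+round]) → [y]
/i/ harmonizes with /u/ ([+round]) → [y]

[urølysy]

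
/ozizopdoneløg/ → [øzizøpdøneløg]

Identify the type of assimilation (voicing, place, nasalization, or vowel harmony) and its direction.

vowel harmony, regressive

/o/→[ø] /o/→[ø] /o/→[ø].
Vowels agree with the last vowel, so the harmony is regressive.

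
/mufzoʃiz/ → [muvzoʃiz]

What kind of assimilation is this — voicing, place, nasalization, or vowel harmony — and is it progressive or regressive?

voicing assimilation, regressive

/f/→[v].
Each target copies a feature from the following segment, so the direction is regressive.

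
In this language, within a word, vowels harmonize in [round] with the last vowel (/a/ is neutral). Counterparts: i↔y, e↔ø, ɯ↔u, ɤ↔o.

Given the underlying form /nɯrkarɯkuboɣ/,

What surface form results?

/ɯ/ harmonizes with /o/ ([+round]) → [u]
/ɯ/ harmonizes with /o/ ([+round]) → [u]

[nurkarukuboɣ]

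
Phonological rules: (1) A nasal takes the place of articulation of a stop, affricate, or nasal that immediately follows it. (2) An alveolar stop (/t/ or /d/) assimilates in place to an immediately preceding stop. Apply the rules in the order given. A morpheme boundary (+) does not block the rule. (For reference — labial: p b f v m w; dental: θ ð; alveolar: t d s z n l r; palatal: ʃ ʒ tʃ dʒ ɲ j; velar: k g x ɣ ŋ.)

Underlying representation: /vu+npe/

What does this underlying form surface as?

[vu+mpe]

Rule 1: /n/ before /p/ (labial) → [m]
After rule 1: vu+mpe
Rule 2: no segment meets the rule's conditions; no change.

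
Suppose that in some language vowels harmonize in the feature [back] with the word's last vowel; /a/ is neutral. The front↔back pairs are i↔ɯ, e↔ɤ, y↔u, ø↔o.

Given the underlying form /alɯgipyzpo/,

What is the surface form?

/i/ harmonizes with /o/ ([+back]) → [ɯ]
/y/ harmonizes with /o/ ([+back]) → [u]

[alɯgɯpuzpo]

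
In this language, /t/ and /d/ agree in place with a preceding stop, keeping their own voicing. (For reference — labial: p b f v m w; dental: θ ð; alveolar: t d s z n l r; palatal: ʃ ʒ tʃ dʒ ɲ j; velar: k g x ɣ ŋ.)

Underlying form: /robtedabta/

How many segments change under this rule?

/t/ after /b/ (labial) → [p]
/t/ after /b/ (labial) → [p]
2 segments change.

2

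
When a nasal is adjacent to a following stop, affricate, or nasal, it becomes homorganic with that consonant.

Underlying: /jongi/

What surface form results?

[joŋgi]

/n/ before /g/ (velar) → [ŋ]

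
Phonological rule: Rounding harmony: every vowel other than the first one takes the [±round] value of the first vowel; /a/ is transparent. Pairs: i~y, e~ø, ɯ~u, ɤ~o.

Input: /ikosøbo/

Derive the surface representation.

/o/ harmonizes with /i/ ([-round]) → [ɤ]
/ø/ harmonizes with /i/ ([-round]) → [e]
/o/ harmonizes with /i/ ([-round]) → [ɤ]

[ikɤsebɤ]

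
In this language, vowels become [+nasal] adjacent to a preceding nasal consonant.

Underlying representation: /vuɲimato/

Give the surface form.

[vuɲĩmãto]

/i/ after nasal /ɲ/ → [ĩ]
/a/ after nasal /m/ → [ã]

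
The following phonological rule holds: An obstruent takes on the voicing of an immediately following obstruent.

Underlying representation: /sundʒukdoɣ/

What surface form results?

[sundʒugdoɣ]

/k/ before /d/ (voiced) → [g]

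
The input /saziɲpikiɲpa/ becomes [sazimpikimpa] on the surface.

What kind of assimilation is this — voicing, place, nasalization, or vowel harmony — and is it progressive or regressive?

/ɲ/→[m] /ɲ/→[m].
Each target copies a feature from the following segment, so the direction is regressive.

place assimilation, regressive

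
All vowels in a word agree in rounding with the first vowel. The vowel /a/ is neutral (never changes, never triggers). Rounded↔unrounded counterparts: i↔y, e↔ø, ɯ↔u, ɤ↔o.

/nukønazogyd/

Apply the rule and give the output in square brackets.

[nukønazogyd]

no segment meets the rule's conditions; no change.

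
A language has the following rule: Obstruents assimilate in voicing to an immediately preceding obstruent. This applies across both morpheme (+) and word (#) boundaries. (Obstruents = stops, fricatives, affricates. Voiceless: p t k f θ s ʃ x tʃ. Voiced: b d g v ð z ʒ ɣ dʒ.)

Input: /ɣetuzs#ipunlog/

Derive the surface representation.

/s/ after /z/ (voiced) → [z]

[ɣetuzz#ipunlog]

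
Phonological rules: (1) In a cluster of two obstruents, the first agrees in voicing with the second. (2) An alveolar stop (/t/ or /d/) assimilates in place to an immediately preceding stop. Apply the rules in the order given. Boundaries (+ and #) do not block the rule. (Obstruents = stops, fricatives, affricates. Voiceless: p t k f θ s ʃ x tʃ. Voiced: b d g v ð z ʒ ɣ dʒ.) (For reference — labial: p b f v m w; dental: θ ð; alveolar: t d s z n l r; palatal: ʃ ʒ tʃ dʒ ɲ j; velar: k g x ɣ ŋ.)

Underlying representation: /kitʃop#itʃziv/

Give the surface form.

Rule 1: /tʃ/ before /z/ (voiced) → [dʒ]
After rule 1: kitʃop#idʒziv
Rule 2: no segment meets the rule's conditions; no change.

[kitʃop#idʒziv]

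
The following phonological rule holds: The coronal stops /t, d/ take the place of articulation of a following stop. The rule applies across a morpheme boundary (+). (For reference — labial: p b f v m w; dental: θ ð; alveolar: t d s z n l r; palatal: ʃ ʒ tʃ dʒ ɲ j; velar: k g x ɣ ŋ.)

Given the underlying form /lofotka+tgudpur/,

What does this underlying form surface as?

[lofokka+kgubpur]

/t/ before /k/ (velar) → [k]
/t/ before /g/ (velar) → [k]
/d/ before /p/ (labial) → [b]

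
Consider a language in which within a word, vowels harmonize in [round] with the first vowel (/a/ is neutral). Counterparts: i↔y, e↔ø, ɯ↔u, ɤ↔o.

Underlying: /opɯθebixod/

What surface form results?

/ɯ/ harmonizes with /o/ ([+round]) → [u]
/e/ harmonizes with /o/ ([+round]) → [ø]
/i/ harmonizes with /o/ ([+round]) → [y]

[opuθøbyxod]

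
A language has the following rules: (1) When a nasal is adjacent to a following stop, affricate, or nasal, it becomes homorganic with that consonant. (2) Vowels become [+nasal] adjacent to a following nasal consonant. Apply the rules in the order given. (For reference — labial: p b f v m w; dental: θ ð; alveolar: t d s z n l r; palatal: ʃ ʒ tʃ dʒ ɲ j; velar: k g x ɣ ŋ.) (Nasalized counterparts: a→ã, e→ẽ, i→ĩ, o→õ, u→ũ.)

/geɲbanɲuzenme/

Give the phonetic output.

Rule 1: /ɲ/ before /b/ (labial) → [m]
Rule 1: /n/ before /ɲ/ (palatal) → [ɲ]
Rule 1: /n/ before /m/ (labial) → [m]
After rule 1: gembaɲɲuzemme
Rule 2: /e/ before nasal /m/ → [ẽ]
Rule 2: /a/ before nasal /ɲ/ → [ã]
Rule 2: /e/ before nasal /m/ → [ẽ]

[gẽmbãɲɲuzẽmme]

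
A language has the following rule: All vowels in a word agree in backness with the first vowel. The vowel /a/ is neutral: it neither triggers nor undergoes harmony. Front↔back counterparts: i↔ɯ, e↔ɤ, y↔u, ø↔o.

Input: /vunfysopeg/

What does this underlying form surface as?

/y/ harmonizes with /u/ ([+back]) → [u]
/e/ harmonizes with /u/ ([+back]) → [ɤ]

[vunfusopɤg]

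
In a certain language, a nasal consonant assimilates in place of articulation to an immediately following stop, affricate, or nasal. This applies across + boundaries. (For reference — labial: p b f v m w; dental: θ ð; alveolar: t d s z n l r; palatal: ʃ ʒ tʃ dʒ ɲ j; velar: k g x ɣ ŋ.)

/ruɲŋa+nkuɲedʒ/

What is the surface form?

[ruŋŋa+ŋkuɲedʒ]

/ɲ/ before /ŋ/ (velar) → [ŋ]
/n/ before /k/ (velar) → [ŋ]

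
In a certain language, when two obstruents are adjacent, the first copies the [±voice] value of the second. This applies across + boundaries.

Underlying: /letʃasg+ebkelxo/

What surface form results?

[letʃazg+epkelxo]

/s/ before /g/ (voiced) → [z]
/b/ before /k/ (voiceless) → [p]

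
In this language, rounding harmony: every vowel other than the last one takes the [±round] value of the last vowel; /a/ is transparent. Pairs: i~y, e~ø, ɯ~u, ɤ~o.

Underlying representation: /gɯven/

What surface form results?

[gɯven]

no segment meets the rule's conditions; no change.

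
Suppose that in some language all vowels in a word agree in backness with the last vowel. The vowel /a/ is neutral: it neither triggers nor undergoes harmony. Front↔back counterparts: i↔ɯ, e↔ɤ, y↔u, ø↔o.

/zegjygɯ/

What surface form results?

/e/ harmonizes with /ɯ/ ([+back]) → [ɤ]
/y/ harmonizes with /ɯ/ ([+back]) → [u]

[zɤgjugɯ]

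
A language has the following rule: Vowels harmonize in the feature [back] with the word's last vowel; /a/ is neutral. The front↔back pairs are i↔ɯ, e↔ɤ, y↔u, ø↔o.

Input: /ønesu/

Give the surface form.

[onɤsu]

/ø/ harmonizes with /u/ ([+back]) → [o]
/e/ harmonizes with /u/ ([+back]) → [ɤ]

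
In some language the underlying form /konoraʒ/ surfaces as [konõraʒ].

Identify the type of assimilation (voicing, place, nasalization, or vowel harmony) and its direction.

/o/→[õ].
Each target copies a feature from the preceding segment, so the direction is progressive.

nasalization, progressive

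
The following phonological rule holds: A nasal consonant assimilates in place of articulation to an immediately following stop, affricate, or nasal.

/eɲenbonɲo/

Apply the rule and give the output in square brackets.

/n/ before /b/ (labial) → [m]
/n/ before /ɲ/ (palatal) → [ɲ]

[eɲemboɲɲo]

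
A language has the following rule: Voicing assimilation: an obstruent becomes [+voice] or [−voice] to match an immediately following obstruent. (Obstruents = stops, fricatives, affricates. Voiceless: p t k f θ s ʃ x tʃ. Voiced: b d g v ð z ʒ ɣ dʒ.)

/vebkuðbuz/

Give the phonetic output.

/b/ before /k/ (voiceless) → [p]

[vepkuðbuz]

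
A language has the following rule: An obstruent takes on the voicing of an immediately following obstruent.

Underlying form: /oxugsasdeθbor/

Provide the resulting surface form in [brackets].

/g/ before /s/ (voiceless) → [k]
/s/ before /d/ (voiced) → [z]
/θ/ before /b/ (voiced) → [ð]

[oxuksazdeðbor]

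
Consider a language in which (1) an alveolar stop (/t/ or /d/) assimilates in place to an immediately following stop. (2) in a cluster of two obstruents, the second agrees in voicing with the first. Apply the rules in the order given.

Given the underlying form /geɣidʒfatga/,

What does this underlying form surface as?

[geɣidʒvakka]

Rule 1: /t/ before /g/ (velar) → [k]
After rule 1: geɣidʒfakga
Rule 2: /f/ after /dʒ/ (voiced) → [v]
Rule 2: /g/ after /k/ (voiceless) → [k]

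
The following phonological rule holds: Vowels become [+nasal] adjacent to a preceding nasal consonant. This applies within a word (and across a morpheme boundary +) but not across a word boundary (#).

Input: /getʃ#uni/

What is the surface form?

[getʃ#unĩ]

/i/ after nasal /n/ → [ĩ]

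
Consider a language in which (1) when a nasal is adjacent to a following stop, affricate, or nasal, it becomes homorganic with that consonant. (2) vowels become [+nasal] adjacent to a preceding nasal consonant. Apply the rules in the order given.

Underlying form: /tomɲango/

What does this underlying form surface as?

Rule 1: /m/ before /ɲ/ (palatal) → [ɲ]
Rule 1: /n/ before /g/ (velar) → [ŋ]
After rule 1: toɲɲaŋgo
Rule 2: /a/ after nasal /ɲ/ → [ã]

[toɲɲãŋgo]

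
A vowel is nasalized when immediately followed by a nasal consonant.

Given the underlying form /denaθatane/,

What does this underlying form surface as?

/e/ before nasal /n/ → [ẽ]
/a/ before nasal /n/ → [ã]

[dẽnaθatãne]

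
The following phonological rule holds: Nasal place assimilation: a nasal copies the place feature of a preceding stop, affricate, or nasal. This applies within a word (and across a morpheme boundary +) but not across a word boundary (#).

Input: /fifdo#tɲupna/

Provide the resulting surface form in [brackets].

[fifdo#tnupma]

/ɲ/ after /t/ (alveolar) → [n]
/n/ after /p/ (labial) → [m]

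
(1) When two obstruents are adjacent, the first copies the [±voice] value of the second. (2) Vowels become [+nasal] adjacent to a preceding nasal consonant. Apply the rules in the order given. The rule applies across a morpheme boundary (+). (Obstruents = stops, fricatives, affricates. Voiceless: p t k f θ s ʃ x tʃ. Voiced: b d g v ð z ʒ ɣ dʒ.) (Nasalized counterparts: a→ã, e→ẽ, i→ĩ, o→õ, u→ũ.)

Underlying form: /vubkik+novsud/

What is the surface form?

[vupkik+nõfsud]

Rule 1: /b/ before /k/ (voiceless) → [p]
Rule 1: /v/ before /s/ (voiceless) → [f]
After rule 1: vupkik+nofsud
Rule 2: /o/ after nasal /n/ → [õ]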